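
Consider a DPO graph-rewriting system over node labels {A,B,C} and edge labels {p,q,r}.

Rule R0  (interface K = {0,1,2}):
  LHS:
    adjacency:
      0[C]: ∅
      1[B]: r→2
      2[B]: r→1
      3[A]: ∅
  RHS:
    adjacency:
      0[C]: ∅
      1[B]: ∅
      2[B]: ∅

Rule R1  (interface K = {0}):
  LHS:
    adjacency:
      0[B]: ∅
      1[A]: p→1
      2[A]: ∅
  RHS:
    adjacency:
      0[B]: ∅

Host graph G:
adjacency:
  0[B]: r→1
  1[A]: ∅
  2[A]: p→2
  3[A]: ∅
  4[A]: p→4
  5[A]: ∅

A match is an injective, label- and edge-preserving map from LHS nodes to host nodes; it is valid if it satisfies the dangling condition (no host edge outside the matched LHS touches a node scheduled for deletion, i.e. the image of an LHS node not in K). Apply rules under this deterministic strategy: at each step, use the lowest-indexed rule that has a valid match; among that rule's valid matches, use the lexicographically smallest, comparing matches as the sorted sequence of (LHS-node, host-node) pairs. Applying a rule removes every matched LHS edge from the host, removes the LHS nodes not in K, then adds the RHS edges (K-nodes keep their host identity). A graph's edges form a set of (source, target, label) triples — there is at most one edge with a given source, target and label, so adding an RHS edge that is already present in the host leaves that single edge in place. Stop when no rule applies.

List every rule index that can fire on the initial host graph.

Answer: [R1]

Steps:
R0: no valid match — LHS pattern not found
R1: 4 valid matches — {0↦0, 1↦2, 2↦3}, {0↦0, 1↦2, 2↦5}, {0↦0, 1↦4, 2↦3} (+1 more)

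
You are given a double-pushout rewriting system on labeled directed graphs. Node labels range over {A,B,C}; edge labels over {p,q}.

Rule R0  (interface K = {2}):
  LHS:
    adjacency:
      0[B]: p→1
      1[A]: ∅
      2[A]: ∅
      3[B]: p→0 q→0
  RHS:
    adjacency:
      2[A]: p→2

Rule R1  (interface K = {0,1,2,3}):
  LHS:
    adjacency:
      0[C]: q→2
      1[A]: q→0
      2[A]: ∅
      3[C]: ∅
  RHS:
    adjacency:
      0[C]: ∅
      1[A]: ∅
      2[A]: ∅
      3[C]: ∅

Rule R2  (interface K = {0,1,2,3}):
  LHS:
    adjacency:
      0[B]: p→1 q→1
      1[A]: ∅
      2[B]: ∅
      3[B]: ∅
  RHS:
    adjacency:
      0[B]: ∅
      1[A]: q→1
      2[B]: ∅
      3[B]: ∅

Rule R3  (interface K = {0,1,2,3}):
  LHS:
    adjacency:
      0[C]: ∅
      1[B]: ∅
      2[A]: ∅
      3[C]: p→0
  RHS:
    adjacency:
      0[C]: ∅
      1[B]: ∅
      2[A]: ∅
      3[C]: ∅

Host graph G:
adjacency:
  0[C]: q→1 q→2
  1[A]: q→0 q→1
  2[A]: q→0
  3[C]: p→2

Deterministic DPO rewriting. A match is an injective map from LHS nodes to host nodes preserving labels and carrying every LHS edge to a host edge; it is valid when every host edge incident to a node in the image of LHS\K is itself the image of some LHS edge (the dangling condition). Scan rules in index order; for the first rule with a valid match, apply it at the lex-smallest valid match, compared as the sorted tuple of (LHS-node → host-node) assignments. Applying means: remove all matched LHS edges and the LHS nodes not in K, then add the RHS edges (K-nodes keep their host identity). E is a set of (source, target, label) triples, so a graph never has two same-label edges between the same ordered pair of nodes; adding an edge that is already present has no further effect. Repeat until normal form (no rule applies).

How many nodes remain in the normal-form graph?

start.  V:4 E:6  edges: 0-q->1 0-q->2 1-q->0 1-q->1 2-q->0 3-p->2
1. fire R1 via {0↦0, 1↦1, 2↦2, 3↦3}  →  V:4 E:4  edges: 0-q->1 1-q->1 2-q->0 3-p->2
2. fire R1 via {0↦0, 1↦2, 2↦1, 3↦3}  →  V:4 E:2  edges: 1-q->1 3-p->2
final graph: no rule applies after step 2
NF nodes: {0:C, 1:A, 2:A, 3:C}

Answer: 4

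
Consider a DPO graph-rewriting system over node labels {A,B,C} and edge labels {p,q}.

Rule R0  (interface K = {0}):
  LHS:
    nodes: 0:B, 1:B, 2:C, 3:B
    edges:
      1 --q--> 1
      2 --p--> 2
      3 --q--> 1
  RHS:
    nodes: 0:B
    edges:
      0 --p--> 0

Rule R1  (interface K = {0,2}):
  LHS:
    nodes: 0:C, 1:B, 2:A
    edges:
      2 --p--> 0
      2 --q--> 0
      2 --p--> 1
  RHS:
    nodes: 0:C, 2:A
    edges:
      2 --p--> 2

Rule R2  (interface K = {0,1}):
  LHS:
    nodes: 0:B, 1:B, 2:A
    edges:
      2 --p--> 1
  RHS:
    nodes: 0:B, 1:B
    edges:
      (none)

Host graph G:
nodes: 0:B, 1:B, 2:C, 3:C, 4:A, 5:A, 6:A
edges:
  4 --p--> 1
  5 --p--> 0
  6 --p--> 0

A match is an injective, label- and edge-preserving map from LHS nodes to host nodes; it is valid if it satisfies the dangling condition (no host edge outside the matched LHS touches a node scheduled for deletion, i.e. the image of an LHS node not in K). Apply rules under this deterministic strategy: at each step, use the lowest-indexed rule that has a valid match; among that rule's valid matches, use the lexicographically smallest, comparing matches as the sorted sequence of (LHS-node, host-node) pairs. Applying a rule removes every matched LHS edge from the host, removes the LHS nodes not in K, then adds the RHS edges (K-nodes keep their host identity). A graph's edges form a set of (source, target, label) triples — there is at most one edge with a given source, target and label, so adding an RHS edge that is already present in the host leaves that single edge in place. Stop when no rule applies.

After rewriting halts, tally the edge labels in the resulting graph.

Answer: (no edges)

Steps:
[0] host  ⇒  7 nodes, 3 edges  {4-p->1 5-p->0 6-p->0}
[1] R2 @ {0↦0, 1↦1, 2↦4}  ⇒  6 nodes, 2 edges  {5-p->0 6-p->0}
[2] R2 @ {0↦1, 1↦0, 2↦5}  ⇒  5 nodes, 1 edges  {6-p->0}
[3] R2 @ {0↦1, 1↦0, 2↦6}  ⇒  4 nodes, 0 edges  {∅}
final graph: no rule applies after step 3
NF edges: []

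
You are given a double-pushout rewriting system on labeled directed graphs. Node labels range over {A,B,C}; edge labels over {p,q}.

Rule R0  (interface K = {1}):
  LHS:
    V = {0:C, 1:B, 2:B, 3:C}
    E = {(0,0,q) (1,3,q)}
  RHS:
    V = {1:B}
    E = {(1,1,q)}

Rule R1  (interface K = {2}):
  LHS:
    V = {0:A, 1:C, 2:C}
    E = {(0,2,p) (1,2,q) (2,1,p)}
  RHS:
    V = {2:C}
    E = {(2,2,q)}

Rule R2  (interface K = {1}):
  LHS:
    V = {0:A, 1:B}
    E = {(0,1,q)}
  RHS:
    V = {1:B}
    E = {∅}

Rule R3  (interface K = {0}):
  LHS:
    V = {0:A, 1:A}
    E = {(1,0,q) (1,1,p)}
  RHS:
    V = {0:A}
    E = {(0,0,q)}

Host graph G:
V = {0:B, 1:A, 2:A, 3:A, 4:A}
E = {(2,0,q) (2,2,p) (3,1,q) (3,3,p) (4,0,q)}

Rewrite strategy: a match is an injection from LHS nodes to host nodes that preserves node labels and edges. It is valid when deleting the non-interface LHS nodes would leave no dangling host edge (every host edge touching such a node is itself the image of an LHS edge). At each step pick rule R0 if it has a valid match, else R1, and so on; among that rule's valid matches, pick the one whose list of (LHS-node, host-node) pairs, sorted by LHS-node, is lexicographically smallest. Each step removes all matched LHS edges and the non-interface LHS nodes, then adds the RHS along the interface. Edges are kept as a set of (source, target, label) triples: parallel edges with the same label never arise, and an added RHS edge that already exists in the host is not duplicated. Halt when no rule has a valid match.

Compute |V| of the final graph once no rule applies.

Answer: 3

Derivation:
initial: |V|=5 |E|=5  E = 2-q->0 2-p->2 3-q->1 3-p->3 4-q->0
step 1: apply R2 at {0↦4, 1↦0}  → |V|=4 |E|=4  E = 2-q->0 2-p->2 3-q->1 3-p->3
step 2: apply R3 at {0↦1, 1↦3}  → |V|=3 |E|=3  E = 1-q->1 2-q->0 2-p->2
normal form: no rule applies after step 2
NF nodes: {0:B, 1:A, 2:A}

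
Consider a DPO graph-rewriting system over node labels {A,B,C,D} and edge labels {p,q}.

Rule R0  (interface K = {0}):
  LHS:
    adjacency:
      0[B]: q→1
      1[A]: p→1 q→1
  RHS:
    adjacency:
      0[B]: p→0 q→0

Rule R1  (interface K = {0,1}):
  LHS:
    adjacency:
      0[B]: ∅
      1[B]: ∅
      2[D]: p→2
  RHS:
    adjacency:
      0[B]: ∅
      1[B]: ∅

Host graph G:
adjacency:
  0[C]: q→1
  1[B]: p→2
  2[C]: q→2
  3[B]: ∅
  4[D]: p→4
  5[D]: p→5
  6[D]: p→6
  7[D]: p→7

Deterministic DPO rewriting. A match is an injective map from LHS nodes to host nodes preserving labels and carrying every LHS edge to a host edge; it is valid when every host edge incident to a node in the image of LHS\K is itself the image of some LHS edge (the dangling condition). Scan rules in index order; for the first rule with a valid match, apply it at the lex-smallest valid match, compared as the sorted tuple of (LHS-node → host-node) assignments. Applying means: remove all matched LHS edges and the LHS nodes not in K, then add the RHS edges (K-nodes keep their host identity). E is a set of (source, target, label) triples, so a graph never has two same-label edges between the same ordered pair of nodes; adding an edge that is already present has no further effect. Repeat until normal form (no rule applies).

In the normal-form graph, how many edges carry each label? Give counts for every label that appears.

Answer: p:1 q:2

Rewrite trace:
initial: |V|=8 |E|=7  E = 0-q->1 1-p->2 2-q->2 4-p->4 5-p->5 6-p->6 7-p->7
step 1: apply R1 at {0↦1, 1↦3, 2↦4}  → |V|=7 |E|=6  E = 0-q->1 1-p->2 2-q->2 5-p->5 6-p->6 7-p->7
step 2: apply R1 at {0↦1, 1↦3, 2↦5}  → |V|=6 |E|=5  E = 0-q->1 1-p->2 2-q->2 6-p->6 7-p->7
step 3: apply R1 at {0↦1, 1↦3, 2↦6}  → |V|=5 |E|=4  E = 0-q->1 1-p->2 2-q->2 7-p->7
step 4: apply R1 at {0↦1, 1↦3, 2↦7}  → |V|=4 |E|=3  E = 0-q->1 1-p->2 2-q->2
final graph: no rule applies after step 4
NF edges: [(0, 1, 'q'), (1, 2, 'p'), (2, 2, 'q')]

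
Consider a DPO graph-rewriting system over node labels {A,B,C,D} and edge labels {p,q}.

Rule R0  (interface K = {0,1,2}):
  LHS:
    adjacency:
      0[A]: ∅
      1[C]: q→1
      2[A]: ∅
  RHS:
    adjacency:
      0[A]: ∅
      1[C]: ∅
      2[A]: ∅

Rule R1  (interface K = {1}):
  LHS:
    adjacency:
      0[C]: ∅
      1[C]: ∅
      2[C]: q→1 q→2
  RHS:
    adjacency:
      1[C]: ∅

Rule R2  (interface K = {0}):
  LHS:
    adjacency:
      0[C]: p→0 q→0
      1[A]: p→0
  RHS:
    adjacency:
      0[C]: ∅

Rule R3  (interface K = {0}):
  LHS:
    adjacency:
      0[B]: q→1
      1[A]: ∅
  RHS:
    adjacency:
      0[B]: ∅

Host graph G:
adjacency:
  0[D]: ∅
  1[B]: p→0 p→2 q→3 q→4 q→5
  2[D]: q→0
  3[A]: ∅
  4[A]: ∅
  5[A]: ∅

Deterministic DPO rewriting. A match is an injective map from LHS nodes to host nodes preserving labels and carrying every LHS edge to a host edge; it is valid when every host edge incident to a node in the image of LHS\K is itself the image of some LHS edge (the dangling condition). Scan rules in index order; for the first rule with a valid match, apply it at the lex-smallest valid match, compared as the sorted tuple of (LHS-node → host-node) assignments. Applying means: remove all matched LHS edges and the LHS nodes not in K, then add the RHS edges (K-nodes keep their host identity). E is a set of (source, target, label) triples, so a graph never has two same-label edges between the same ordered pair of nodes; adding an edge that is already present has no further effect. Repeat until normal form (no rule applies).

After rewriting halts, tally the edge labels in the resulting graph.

start.  V:6 E:6  edges: 1-p->0 1-p->2 1-q->3 1-q->4 1-q->5 2-q->0
1. fire R3 via {0↦1, 1↦3}  →  V:5 E:5  edges: 1-p->0 1-p->2 1-q->4 1-q->5 2-q->0
2. fire R3 via {0↦1, 1↦4}  →  V:4 E:4  edges: 1-p->0 1-p->2 1-q->5 2-q->0
3. fire R3 via {0↦1, 1↦5}  →  V:3 E:3  edges: 1-p->0 1-p->2 2-q->0
normal form: no rule applies after step 3
NF edges: [(1, 0, 'p'), (1, 2, 'p'), (2, 0, 'q')]

Answer: p:2 q:1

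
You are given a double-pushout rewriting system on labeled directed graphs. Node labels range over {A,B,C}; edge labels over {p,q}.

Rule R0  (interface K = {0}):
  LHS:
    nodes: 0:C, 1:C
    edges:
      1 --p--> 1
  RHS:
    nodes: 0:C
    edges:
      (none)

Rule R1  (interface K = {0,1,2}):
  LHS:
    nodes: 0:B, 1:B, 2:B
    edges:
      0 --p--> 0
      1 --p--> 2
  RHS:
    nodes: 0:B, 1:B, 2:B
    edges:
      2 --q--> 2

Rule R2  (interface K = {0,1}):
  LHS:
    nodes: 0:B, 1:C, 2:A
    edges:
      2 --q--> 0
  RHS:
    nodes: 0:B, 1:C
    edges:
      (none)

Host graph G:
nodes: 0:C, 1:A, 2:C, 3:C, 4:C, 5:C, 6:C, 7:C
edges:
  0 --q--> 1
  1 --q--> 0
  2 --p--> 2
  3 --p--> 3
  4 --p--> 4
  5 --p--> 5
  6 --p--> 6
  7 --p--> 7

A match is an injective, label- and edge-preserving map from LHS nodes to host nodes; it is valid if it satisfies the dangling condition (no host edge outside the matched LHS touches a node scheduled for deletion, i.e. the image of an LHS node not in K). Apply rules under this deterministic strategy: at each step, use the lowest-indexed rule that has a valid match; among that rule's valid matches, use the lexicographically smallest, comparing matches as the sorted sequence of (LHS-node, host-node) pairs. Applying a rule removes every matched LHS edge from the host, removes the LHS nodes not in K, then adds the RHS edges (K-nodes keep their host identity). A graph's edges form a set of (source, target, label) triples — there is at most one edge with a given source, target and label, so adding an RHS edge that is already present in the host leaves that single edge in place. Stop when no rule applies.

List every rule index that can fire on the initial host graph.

Answer: [R0]

Steps:
R0: 36 valid matches — {0↦0, 1↦2}, {0↦0, 1↦3}, {0↦0, 1↦4} (+33 more)
R1: no valid match — LHS pattern not found
R2: no valid match — LHS pattern not found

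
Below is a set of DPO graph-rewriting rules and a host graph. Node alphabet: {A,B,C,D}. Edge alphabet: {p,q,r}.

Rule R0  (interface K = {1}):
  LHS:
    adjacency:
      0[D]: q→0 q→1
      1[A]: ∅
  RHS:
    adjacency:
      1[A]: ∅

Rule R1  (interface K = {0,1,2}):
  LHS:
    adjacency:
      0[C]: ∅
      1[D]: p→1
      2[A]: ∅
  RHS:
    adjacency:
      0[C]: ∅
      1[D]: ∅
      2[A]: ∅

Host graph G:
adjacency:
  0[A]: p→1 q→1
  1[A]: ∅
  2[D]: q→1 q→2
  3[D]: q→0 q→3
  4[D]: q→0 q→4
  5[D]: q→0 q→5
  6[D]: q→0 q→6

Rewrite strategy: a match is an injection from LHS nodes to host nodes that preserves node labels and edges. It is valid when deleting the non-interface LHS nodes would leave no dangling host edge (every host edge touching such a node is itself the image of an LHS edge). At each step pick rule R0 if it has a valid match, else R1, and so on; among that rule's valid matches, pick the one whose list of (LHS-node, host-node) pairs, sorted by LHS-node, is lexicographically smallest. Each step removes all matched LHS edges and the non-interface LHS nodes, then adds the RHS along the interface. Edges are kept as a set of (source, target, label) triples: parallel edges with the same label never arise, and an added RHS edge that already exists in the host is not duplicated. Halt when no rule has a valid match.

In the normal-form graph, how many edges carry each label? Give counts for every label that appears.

[0] host  ⇒  7 nodes, 12 edges  {0-p->1 0-q->1 2-q->1 2-q->2 3-q->0 3-q->3 4-q->0 4-q->4 5-q->0 5-q->5 6-q->0 6-q->6}
[1] R0 @ {0↦2, 1↦1}  ⇒  6 nodes, 10 edges  {0-p->1 0-q->1 3-q->0 3-q->3 4-q->0 4-q->4 5-q->0 5-q->5 6-q->0 6-q->6}
[2] R0 @ {0↦3, 1↦0}  ⇒  5 nodes, 8 edges  {0-p->1 0-q->1 4-q->0 4-q->4 5-q->0 5-q->5 6-q->0 6-q->6}
[3] R0 @ {0↦4, 1↦0}  ⇒  4 nodes, 6 edges  {0-p->1 0-q->1 5-q->0 5-q->5 6-q->0 6-q->6}
[4] R0 @ {0↦5, 1↦0}  ⇒  3 nodes, 4 edges  {0-p->1 0-q->1 6-q->0 6-q->6}
[5] R0 @ {0↦6, 1↦0}  ⇒  2 nodes, 2 edges  {0-p->1 0-q->1}
halt: no rule applies after step 5
NF edges: [(0, 1, 'p'), (0, 1, 'q')]

Answer: p:1 q:1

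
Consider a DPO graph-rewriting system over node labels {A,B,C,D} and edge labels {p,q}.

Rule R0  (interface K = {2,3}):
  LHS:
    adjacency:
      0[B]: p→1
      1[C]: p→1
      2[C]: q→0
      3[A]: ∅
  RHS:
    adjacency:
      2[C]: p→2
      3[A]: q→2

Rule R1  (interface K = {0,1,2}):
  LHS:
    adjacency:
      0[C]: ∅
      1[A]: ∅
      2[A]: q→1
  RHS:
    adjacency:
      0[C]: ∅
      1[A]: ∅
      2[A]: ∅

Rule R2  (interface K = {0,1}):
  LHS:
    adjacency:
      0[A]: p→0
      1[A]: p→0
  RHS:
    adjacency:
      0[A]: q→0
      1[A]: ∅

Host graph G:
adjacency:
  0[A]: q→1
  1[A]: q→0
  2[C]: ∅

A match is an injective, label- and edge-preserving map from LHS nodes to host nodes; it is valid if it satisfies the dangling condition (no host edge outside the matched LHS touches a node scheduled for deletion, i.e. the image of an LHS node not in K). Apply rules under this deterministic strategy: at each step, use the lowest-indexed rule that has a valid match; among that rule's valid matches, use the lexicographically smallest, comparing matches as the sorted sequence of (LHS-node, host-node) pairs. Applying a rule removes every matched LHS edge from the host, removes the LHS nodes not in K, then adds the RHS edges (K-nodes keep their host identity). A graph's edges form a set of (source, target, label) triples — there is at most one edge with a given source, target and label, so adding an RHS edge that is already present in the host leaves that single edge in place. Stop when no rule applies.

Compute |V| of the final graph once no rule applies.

start.  V:3 E:2  edges: 0-q->1 1-q->0
1. fire R1 via {0↦2, 1↦0, 2↦1}  →  V:3 E:1  edges: 0-q->1
2. fire R1 via {0↦2, 1↦1, 2↦0}  →  V:3 E:0  edges: ∅
normal form: no rule applies after step 2
NF nodes: {0:A, 1:A, 2:C}

Answer: 3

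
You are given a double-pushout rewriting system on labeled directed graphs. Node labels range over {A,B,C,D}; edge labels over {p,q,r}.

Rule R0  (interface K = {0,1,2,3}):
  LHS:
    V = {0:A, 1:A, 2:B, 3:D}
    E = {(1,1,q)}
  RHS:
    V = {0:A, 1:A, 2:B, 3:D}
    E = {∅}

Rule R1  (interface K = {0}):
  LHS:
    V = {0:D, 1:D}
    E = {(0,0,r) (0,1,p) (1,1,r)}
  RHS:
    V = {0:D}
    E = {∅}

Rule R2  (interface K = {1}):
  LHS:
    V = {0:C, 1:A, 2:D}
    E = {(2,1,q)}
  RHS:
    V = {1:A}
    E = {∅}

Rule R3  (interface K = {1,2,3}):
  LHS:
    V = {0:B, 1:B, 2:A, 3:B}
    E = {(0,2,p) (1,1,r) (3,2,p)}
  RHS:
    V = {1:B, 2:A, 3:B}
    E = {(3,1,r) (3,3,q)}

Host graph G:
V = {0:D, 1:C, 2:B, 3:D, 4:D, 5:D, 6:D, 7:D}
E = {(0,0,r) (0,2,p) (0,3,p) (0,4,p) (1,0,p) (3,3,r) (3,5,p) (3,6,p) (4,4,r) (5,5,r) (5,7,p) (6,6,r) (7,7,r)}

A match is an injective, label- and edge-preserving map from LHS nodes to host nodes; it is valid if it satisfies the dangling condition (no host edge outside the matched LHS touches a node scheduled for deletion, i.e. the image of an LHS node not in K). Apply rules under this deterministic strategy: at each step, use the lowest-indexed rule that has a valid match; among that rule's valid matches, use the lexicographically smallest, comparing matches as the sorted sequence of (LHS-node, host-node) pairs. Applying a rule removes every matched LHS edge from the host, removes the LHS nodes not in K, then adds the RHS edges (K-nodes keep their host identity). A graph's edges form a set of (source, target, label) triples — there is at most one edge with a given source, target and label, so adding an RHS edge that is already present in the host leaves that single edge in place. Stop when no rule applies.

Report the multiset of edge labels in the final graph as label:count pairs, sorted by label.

[0] host  ⇒  8 nodes, 13 edges  {0-r->0 0-p->2 0-p->3 0-p->4 1-p->0 3-r->3 3-p->5 3-p->6 4-r->4 5-r->5 5-p->7 6-r->6 7-r->7}
[1] R1 @ {0↦0, 1↦4}  ⇒  7 nodes, 10 edges  {0-p->2 0-p->3 1-p->0 3-r->3 3-p->5 3-p->6 5-r->5 5-p->7 6-r->6 7-r->7}
[2] R1 @ {0↦3, 1↦6}  ⇒  6 nodes, 7 edges  {0-p->2 0-p->3 1-p->0 3-p->5 5-r->5 5-p->7 7-r->7}
[3] R1 @ {0↦5, 1↦7}  ⇒  5 nodes, 4 edges  {0-p->2 0-p->3 1-p->0 3-p->5}
halt: no rule applies after step 3
NF edges: [(0, 2, 'p'), (0, 3, 'p'), (1, 0, 'p'), (3, 5, 'p')]

Answer: p:4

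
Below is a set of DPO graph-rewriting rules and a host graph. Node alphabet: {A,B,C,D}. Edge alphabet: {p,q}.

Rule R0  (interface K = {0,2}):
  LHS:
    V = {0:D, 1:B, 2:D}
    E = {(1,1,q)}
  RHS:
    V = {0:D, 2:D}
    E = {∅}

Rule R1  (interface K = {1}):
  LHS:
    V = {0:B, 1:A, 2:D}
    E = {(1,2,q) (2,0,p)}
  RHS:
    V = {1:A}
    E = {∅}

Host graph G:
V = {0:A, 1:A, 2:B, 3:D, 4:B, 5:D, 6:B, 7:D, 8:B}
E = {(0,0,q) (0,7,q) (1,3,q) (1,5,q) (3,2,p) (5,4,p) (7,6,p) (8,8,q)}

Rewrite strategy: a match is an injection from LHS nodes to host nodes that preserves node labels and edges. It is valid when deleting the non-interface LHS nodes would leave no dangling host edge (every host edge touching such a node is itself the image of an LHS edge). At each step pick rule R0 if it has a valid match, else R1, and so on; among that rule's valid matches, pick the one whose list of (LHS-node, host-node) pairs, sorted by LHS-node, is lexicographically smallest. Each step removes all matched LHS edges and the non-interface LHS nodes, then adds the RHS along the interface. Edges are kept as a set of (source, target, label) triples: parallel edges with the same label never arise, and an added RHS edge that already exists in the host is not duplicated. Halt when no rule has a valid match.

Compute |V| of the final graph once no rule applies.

initial: |V|=9 |E|=8  E = 0-q->0 0-q->7 1-q->3 1-q->5 3-p->2 5-p->4 7-p->6 8-q->8
step 1: apply R0 at {0↦3, 1↦8, 2↦5}  → |V|=8 |E|=7  E = 0-q->0 0-q->7 1-q->3 1-q->5 3-p->2 5-p->4 7-p->6
step 2: apply R1 at {0↦2, 1↦1, 2↦3}  → |V|=6 |E|=5  E = 0-q->0 0-q->7 1-q->5 5-p->4 7-p->6
step 3: apply R1 at {0↦4, 1↦1, 2↦5}  → |V|=4 |E|=3  E = 0-q->0 0-q->7 7-p->6
step 4: apply R1 at {0↦6, 1↦0, 2↦7}  → |V|=2 |E|=1  E = 0-q->0
final graph: no rule applies after step 4
NF nodes: {0:A, 1:A}

Answer: 2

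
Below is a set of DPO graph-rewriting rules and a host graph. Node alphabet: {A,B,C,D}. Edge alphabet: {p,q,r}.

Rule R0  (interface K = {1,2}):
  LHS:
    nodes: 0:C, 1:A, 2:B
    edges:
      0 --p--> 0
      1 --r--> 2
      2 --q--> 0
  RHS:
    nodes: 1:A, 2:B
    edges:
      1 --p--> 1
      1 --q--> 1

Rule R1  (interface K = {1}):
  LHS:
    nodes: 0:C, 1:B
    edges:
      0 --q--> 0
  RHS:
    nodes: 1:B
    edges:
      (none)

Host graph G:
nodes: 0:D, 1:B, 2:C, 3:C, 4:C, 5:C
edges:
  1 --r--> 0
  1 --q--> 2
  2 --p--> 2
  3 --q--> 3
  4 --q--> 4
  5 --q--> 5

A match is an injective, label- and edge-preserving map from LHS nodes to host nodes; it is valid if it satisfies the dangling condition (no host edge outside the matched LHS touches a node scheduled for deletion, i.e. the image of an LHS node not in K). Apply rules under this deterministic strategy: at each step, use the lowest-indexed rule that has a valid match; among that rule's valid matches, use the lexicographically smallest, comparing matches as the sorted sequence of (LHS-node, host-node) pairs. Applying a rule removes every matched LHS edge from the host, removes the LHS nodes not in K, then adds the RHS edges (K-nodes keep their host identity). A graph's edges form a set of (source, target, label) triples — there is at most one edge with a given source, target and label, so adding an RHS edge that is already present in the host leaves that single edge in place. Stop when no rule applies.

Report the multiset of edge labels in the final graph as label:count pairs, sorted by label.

[0] host  ⇒  6 nodes, 6 edges  {1-r->0 1-q->2 2-p->2 3-q->3 4-q->4 5-q->5}
[1] R1 @ {0↦3, 1↦1}  ⇒  5 nodes, 5 edges  {1-r->0 1-q->2 2-p->2 4-q->4 5-q->5}
[2] R1 @ {0↦4, 1↦1}  ⇒  4 nodes, 4 edges  {1-r->0 1-q->2 2-p->2 5-q->5}
[3] R1 @ {0↦5, 1↦1}  ⇒  3 nodes, 3 edges  {1-r->0 1-q->2 2-p->2}
final graph: no rule applies after step 3
NF edges: [(1, 0, 'r'), (1, 2, 'q'), (2, 2, 'p')]

Answer: p:1 q:1 r:1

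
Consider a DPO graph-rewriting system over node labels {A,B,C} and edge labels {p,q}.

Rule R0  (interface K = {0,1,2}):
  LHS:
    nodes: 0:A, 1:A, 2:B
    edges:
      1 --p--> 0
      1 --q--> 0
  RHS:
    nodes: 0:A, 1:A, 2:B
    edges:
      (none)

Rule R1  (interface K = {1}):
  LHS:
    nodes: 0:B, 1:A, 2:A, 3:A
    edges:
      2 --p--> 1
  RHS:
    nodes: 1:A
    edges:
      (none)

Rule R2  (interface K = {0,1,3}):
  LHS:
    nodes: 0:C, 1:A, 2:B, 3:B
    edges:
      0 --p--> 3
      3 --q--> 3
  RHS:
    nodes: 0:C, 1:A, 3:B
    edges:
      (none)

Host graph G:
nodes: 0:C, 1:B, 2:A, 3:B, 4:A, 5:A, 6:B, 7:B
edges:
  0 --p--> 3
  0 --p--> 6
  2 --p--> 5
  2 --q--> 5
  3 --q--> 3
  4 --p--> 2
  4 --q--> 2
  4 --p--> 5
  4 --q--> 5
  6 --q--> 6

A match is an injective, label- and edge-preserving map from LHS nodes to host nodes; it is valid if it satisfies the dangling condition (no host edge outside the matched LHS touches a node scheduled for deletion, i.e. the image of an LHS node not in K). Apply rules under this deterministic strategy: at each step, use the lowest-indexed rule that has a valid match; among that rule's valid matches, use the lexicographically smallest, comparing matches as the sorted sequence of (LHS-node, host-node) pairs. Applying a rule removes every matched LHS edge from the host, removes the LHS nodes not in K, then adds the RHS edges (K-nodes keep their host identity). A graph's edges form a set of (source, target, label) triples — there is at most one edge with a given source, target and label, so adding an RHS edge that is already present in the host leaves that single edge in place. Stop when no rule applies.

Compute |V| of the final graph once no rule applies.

Answer: 6

Derivation:
start.  V:8 E:10  edges: 0-p->3 0-p->6 2-p->5 2-q->5 3-q->3 4-p->2 4-q->2 4-p->5 4-q->5 6-q->6
1. fire R0 via {0↦2, 1↦4, 2↦1}  →  V:8 E:8  edges: 0-p->3 0-p->6 2-p->5 2-q->5 3-q->3 4-p->5 4-q->5 6-q->6
2. fire R0 via {0↦5, 1↦2, 2↦1}  →  V:8 E:6  edges: 0-p->3 0-p->6 3-q->3 4-p->5 4-q->5 6-q->6
3. fire R0 via {0↦5, 1↦4, 2↦1}  →  V:8 E:4  edges: 0-p->3 0-p->6 3-q->3 6-q->6
4. fire R2 via {0↦0, 1↦2, 2↦1, 3↦3}  →  V:7 E:2  edges: 0-p->6 6-q->6
5. fire R2 via {0↦0, 1↦2, 2↦3, 3↦6}  →  V:6 E:0  edges: ∅
normal form: no rule applies after step 5
NF nodes: {0:C, 2:A, 4:A, 5:A, 6:B, 7:B}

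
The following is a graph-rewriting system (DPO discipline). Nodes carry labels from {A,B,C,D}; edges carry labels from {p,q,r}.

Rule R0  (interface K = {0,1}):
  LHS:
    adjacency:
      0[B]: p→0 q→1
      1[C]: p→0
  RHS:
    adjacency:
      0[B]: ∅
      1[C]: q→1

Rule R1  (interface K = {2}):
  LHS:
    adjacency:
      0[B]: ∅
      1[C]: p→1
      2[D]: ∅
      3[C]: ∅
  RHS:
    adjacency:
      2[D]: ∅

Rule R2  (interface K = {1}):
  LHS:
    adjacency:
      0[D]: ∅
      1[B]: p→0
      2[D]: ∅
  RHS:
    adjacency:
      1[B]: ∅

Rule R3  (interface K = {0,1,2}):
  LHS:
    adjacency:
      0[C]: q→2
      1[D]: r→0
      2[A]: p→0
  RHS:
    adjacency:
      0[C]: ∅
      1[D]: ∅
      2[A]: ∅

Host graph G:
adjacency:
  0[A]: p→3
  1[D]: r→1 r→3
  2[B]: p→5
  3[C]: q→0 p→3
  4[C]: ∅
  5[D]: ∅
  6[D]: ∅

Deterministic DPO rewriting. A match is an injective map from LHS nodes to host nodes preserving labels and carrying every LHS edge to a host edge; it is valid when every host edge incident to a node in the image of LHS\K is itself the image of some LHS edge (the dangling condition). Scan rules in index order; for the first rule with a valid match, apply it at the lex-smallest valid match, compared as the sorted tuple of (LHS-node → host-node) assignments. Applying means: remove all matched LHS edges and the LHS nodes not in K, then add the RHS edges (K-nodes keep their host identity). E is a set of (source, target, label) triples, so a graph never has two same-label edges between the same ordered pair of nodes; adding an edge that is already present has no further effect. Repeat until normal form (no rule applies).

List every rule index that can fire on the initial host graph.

R0: no valid match — LHS pattern not found
R1: no valid match — 3 raw matches, all fail dangling condition
R2: 1 valid match — {0↦5, 1↦2, 2↦6}
R3: 1 valid match — {0↦3, 1↦1, 2↦0}

Answer: [R2,R3]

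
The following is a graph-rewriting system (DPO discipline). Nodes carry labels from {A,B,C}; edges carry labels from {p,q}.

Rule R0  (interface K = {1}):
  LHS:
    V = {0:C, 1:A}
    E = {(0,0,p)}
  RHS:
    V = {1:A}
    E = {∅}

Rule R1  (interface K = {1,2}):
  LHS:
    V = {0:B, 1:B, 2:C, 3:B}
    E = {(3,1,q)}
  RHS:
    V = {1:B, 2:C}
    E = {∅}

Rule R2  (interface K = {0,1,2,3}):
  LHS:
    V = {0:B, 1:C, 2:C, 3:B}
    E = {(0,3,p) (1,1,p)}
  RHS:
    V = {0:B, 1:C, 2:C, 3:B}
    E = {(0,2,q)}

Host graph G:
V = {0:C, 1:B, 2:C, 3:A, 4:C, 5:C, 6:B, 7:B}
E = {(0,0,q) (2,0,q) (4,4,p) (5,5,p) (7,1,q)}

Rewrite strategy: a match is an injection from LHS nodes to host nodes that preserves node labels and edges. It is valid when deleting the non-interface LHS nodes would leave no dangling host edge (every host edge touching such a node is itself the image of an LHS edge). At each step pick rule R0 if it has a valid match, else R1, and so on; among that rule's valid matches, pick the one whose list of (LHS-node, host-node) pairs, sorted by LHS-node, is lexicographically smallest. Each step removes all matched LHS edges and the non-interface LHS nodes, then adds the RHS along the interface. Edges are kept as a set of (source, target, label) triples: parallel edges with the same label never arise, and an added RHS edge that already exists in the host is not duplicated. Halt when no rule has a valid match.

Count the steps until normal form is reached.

Answer: 3

Rewrite trace:
start.  V:8 E:5  edges: 0-q->0 2-q->0 4-p->4 5-p->5 7-q->1
1. fire R0 via {0↦4, 1↦3}  →  V:7 E:4  edges: 0-q->0 2-q->0 5-p->5 7-q->1
2. fire R0 via {0↦5, 1↦3}  →  V:6 E:3  edges: 0-q->0 2-q->0 7-q->1
3. fire R1 via {0↦6, 1↦1, 2↦0, 3↦7}  →  V:4 E:2  edges: 0-q->0 2-q->0
normal form: no rule applies after step 3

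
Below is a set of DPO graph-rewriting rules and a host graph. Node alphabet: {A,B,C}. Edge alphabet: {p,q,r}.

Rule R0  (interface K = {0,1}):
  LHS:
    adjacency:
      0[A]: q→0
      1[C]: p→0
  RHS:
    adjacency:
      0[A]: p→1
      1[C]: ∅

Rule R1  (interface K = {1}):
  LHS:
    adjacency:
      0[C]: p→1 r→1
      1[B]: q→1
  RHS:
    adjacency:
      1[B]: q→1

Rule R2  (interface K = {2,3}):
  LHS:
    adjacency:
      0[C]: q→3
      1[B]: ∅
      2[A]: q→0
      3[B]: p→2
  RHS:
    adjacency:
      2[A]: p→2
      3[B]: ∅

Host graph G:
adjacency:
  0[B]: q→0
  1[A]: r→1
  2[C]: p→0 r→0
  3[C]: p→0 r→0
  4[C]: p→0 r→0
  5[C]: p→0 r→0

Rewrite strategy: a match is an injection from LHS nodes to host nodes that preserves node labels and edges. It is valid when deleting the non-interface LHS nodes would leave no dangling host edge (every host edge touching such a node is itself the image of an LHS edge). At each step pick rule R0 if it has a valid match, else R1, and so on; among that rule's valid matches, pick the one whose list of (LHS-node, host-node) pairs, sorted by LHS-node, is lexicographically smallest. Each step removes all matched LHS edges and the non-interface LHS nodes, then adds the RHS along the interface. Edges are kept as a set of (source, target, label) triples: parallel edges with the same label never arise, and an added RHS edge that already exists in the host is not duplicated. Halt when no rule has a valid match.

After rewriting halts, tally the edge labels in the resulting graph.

start.  V:6 E:10  edges: 0-q->0 1-r->1 2-p->0 2-r->0 3-p->0 3-r->0 4-p->0 4-r->0 5-p->0 5-r->0
1. fire R1 via {0↦2, 1↦0}  →  V:5 E:8  edges: 0-q->0 1-r->1 3-p->0 3-r->0 4-p->0 4-r->0 5-p->0 5-r->0
2. fire R1 via {0↦3, 1↦0}  →  V:4 E:6  edges: 0-q->0 1-r->1 4-p->0 4-r->0 5-p->0 5-r->0
3. fire R1 via {0↦4, 1↦0}  →  V:3 E:4  edges: 0-q->0 1-r->1 5-p->0 5-r->0
4. fire R1 via {0↦5, 1↦0}  →  V:2 E:2  edges: 0-q->0 1-r->1
halt: no rule applies after step 4
NF edges: [(0, 0, 'q'), (1, 1, 'r')]

Answer: q:1 r:1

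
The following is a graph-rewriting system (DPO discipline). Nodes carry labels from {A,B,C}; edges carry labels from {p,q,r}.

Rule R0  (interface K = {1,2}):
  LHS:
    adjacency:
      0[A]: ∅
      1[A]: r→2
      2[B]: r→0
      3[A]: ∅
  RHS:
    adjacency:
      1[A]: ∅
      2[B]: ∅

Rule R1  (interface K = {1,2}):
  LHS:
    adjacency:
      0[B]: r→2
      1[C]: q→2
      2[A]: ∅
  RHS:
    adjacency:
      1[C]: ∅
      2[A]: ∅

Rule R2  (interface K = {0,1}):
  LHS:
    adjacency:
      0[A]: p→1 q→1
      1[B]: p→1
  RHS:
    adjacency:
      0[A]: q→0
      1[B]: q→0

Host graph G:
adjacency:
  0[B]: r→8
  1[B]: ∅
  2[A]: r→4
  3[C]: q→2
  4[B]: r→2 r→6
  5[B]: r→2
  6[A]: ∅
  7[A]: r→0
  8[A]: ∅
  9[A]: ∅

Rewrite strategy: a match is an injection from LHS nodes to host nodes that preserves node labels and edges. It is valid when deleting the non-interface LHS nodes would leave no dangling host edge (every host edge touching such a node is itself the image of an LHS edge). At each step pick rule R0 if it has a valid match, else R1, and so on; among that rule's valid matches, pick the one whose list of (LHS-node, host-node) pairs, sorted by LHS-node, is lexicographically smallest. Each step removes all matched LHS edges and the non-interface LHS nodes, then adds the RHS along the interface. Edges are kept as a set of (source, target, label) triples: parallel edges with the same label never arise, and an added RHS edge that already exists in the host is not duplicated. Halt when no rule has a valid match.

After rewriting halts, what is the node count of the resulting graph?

Answer: 7

Steps:
start.  V:10 E:7  edges: 0-r->8 2-r->4 3-q->2 4-r->2 4-r->6 5-r->2 7-r->0
1. fire R0 via {0↦6, 1↦2, 2↦4, 3↦9}  →  V:8 E:5  edges: 0-r->8 3-q->2 4-r->2 5-r->2 7-r->0
2. fire R1 via {0↦4, 1↦3, 2↦2}  →  V:7 E:3  edges: 0-r->8 5-r->2 7-r->0
normal form: no rule applies after step 2
NF nodes: {0:B, 1:B, 2:A, 3:C, 5:B, 7:A, 8:A}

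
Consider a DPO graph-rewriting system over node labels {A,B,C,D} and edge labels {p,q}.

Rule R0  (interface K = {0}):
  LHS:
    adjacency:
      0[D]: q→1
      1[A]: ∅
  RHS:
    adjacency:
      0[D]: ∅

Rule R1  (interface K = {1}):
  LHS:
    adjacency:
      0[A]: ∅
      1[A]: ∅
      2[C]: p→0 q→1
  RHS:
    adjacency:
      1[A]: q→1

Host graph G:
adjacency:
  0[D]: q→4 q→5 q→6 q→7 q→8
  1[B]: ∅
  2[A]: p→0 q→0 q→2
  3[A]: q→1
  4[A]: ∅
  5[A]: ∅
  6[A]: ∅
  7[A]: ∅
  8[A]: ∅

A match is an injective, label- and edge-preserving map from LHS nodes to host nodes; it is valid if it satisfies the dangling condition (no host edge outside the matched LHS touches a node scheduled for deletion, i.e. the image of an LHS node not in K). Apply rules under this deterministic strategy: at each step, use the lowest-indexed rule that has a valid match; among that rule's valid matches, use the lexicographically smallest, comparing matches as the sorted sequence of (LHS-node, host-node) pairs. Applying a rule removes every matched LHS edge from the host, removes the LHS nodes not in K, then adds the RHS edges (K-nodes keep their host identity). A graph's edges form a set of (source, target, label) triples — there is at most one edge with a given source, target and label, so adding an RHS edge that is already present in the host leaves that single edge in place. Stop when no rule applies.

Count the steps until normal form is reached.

Answer: 5

Rewrite trace:
initial: |V|=9 |E|=9  E = 0-q->4 0-q->5 0-q->6 0-q->7 0-q->8 2-p->0 2-q->0 2-q->2 3-q->1
step 1: apply R0 at {0↦0, 1↦4}  → |V|=8 |E|=8  E = 0-q->5 0-q->6 0-q->7 0-q->8 2-p->0 2-q->0 2-q->2 3-q->1
step 2: apply R0 at {0↦0, 1↦5}  → |V|=7 |E|=7  E = 0-q->6 0-q->7 0-q->8 2-p->0 2-q->0 2-q->2 3-q->1
step 3: apply R0 at {0↦0, 1↦6}  → |V|=6 |E|=6  E = 0-q->7 0-q->8 2-p->0 2-q->0 2-q->2 3-q->1
step 4: apply R0 at {0↦0, 1↦7}  → |V|=5 |E|=5  E = 0-q->8 2-p->0 2-q->0 2-q->2 3-q->1
step 5: apply R0 at {0↦0, 1↦8}  → |V|=4 |E|=4  E = 2-p->0 2-q->0 2-q->2 3-q->1
halt: no rule applies after step 5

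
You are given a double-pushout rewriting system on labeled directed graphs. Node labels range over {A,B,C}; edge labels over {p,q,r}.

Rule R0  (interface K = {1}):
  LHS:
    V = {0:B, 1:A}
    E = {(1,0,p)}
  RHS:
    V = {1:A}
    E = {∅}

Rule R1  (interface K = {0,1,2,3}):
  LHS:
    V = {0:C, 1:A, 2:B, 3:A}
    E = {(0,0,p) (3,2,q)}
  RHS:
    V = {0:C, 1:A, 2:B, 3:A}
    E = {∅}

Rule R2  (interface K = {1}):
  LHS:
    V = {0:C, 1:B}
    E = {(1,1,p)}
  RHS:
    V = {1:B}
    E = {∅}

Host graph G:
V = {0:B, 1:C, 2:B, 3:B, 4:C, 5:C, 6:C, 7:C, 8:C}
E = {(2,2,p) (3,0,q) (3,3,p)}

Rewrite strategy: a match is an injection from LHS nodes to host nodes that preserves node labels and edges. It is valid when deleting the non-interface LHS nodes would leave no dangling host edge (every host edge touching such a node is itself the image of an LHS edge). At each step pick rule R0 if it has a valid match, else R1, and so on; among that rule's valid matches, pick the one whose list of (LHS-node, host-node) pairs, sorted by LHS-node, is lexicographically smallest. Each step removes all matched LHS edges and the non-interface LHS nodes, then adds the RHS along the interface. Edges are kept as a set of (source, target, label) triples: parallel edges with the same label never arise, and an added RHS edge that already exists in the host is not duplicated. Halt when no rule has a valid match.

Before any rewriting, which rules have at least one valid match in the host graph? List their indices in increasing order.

Answer: [R2]

Steps:
R0: no valid match — LHS pattern not found
R1: no valid match — LHS pattern not found
R2: 12 valid matches — {0↦1, 1↦2}, {0↦1, 1↦3}, {0↦4, 1↦2} (+9 more)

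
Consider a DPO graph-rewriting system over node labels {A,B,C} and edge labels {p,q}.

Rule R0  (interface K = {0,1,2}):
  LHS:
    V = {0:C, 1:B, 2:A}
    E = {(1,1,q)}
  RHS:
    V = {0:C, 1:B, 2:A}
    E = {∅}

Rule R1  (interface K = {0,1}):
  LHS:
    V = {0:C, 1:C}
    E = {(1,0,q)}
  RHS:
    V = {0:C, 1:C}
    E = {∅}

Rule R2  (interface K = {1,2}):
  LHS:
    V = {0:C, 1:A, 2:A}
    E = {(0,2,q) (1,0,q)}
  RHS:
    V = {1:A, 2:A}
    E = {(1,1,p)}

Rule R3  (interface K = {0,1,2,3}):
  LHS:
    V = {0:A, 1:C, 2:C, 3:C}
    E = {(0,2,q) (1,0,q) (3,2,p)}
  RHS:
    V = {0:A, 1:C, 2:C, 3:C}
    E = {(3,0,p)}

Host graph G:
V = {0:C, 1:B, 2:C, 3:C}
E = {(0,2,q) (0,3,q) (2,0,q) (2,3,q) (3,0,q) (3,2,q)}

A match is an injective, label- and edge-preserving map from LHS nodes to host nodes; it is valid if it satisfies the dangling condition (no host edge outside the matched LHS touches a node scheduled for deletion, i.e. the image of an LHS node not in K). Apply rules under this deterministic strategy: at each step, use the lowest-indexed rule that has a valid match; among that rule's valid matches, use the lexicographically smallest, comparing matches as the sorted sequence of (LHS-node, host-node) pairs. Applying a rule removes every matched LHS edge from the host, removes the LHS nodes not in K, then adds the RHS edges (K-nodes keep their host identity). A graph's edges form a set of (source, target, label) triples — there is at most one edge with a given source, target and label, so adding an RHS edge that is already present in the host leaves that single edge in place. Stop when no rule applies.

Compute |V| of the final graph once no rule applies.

Answer: 4

Rewrite trace:
start.  V:4 E:6  edges: 0-q->2 0-q->3 2-q->0 2-q->3 3-q->0 3-q->2
1. fire R1 via {0↦0, 1↦2}  →  V:4 E:5  edges: 0-q->2 0-q->3 2-q->3 3-q->0 3-q->2
2. fire R1 via {0↦0, 1↦3}  →  V:4 E:4  edges: 0-q->2 0-q->3 2-q->3 3-q->2
3. fire R1 via {0↦2, 1↦0}  →  V:4 E:3  edges: 0-q->3 2-q->3 3-q->2
4. fire R1 via {0↦2, 1↦3}  →  V:4 E:2  edges: 0-q->3 2-q->3
5. fire R1 via {0↦3, 1↦0}  →  V:4 E:1  edges: 2-q->3
6. fire R1 via {0↦3, 1↦2}  →  V:4 E:0  edges: ∅
normal form: no rule applies after step 6
NF nodes: {0:C, 1:B, 2:C, 3:C}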